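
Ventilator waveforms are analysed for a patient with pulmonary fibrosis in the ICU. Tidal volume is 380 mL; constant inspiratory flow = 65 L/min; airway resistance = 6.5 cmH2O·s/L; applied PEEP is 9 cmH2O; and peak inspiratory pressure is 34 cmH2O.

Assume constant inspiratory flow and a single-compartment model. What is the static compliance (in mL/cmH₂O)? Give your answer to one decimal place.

Flow: 65 L/min ÷ 60 = 1.0833 L/s.
Equation of motion (constant flow): PIP = Vt/C + R·V̇ + PEEP.
Vt/C = PIP − R·V̇ − PEEP = 34 − 6.5×1.0833 − 9 = 34 − 7.041 − 9 = 17.959 cmH2O.
C = Vt / 17.959 = 380 / 17.959 = 21.159 mL/cmH2O.

21.2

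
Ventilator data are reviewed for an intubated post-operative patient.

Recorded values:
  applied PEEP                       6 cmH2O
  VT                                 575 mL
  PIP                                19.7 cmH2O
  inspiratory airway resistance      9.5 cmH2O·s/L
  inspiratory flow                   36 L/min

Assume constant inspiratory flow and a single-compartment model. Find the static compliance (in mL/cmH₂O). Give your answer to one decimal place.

Flow: 36 L/min ÷ 60 = 0.6 L/s.
Equation of motion (constant flow): PIP = Vt/C + R·V̇ + PEEP.
Vt/C = PIP − R·V̇ − PEEP = 19.7 − 9.5×0.6 − 6 = 19.7 − 5.7 − 6 = 8.0 cmH2O.
C = Vt / 8.0 = 575 / 8.0 = 71.875 mL/cmH2O.

71.9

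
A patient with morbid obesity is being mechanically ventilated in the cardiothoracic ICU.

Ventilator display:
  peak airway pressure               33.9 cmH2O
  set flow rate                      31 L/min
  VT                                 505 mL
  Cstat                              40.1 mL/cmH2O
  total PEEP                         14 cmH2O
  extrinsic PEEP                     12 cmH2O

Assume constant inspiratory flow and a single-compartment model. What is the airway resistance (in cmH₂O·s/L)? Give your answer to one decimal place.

Flow: 31 L/min ÷ 60 = 0.5167 L/s.
Total PEEP = 14 cmH2O (set 12 + intrinsic 2); this is the baseline alveolar pressure.
Equation of motion (constant flow): PIP = Vt/C + R·V̇ + PEEP.
R·V̇ = PIP − Vt/C − PEEP = 33.9 − 505/40.1 − 14 = 33.9 − 12.594 − 14 = 7.306 cmH2O.
R = 7.306 / 0.5167 = 14.14 cmH2O·s/L.

14.1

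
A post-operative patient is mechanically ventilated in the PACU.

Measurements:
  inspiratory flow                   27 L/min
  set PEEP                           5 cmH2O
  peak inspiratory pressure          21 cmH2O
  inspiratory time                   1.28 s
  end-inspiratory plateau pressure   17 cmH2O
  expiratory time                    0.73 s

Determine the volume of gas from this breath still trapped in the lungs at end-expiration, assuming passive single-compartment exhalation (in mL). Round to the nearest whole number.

104

Flow: 27 L/min ÷ 60 = 0.45 L/s.
Vt = flow × Ti = 0.45 L/s × 1.28 s × 1000 mL/L = 576.0 mL.
R = (PIP − Pplat)/V̇ = (21 − 17) / 0.45 = 4.0/0.45 = 8.889 cmH2O·s/L.
C = Vt/(Pplat − PEEP) = 576.0 / (17 − 5) = 576.0/12.0 = 48.0 mL/cmH2O.
τ = R × C = 8.889 × 0.048 L/cmH2O = 0.4267 s.
Fraction remaining = e^(−Te/τ) = e^(−0.73/0.4267) = 0.1807.
Trapped volume = 576.0 × 0.1807 = 104.08 mL.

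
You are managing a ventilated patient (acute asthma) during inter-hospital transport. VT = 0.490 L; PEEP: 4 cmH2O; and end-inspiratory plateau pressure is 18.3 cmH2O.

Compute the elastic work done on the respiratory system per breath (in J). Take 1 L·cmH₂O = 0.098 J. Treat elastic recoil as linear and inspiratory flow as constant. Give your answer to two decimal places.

Elastic work ≈ ½ × (Pplat − PEEP) × Vt = 0.5 × (18.3 − 4) × 0.490 L = 0.5 × 14.3 × 0.490 = 3.504 L·cmH2O.
× 0.098 J/(L·cmH2O) → 0.3434 J.

0.34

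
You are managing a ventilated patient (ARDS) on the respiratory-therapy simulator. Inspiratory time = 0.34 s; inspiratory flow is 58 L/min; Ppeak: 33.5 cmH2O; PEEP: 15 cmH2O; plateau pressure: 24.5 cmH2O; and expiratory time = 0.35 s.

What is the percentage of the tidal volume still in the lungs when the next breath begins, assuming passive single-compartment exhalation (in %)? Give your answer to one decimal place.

Flow: 58 L/min ÷ 60 = 0.9667 L/s.
Vt = flow × Ti = 0.9667 L/s × 0.34 s × 1000 mL/L = 328.68 mL.
R = (PIP − Pplat)/V̇ = (33.5 − 24.5) / 0.9667 = 9.0/0.9667 = 9.31 cmH2O·s/L.
C = Vt/(Pplat − PEEP) = 328.68 / (24.5 − 15) = 328.68/9.5 = 34.598 mL/cmH2O.
τ = R × C = 9.31 × 0.0346 L/cmH2O = 0.3221 s.
Fraction remaining at end-expiration = e^(−Te/τ) = e^(−0.35/0.3221) = 0.3374 → 33.74%.

33.7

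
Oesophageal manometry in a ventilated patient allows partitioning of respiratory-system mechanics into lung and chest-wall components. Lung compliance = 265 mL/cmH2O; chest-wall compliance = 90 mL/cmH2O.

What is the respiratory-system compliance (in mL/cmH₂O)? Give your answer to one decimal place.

67.2

Lung and chest wall are elastances in series: 1/Crs = 1/CL + 1/Ccw.
1/Crs = 1/265 + 1/90 = 0.01488.
Crs = 67.204 mL/cmH2O.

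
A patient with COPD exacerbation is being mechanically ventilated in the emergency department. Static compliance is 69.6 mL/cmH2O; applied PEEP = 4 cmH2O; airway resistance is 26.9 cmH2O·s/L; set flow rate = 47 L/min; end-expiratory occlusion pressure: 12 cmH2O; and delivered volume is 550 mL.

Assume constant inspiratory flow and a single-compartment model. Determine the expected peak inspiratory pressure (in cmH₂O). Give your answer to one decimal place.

41.0

Flow: 47 L/min ÷ 60 = 0.7833 L/s.
Total PEEP = 12 cmH2O (set 4 + intrinsic 8); this is the baseline alveolar pressure.
Equation of motion (constant flow): PIP = Vt/C + R·V̇ + PEEP.
PIP = 550/69.6 + 26.9×0.7833 + 12 = 7.902 + 21.071 + 12 = 40.973 cmH2O.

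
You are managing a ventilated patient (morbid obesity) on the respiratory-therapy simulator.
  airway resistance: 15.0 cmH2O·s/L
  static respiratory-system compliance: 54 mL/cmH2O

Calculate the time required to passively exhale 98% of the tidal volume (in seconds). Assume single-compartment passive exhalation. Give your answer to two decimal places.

3.17

τ = R × C = 15.0 × 54 mL/cmH2O = 15.0 × 0.054 L/cmH2O = 0.81 s.
Exhaled fraction f = 1 − e^(−t/τ) → t = −τ·ln(1 − f) = −0.81·ln(0.02) = 3.169 s.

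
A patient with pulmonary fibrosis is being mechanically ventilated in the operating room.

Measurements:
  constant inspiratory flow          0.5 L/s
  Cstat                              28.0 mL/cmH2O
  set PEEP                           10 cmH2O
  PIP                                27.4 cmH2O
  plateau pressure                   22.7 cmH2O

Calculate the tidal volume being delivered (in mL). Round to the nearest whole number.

Vt = Cstat × (Pplat − PEEP) = 28.0 × (22.7 − 10) = 28.0 × 12.7 = 355.6 mL.

356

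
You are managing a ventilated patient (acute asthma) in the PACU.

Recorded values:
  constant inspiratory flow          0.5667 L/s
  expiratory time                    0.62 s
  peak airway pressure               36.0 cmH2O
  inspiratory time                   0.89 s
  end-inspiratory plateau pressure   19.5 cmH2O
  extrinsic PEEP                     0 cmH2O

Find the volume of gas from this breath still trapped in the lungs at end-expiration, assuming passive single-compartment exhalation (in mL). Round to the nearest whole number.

Vt = flow × Ti = 0.5667 L/s × 0.89 s × 1000 mL/L = 504.36 mL.
R = (PIP − Pplat)/V̇ = (36.0 − 19.5) / 0.5667 = 16.5/0.5667 = 29.116 cmH2O·s/L.
C = Vt/(Pplat − PEEP) = 504.36 / (19.5 − 0) = 504.36/19.5 = 25.865 mL/cmH2O.
τ = R × C = 29.116 × 0.02587 L/cmH2O = 0.7532 s.
Fraction remaining = e^(−Te/τ) = e^(−0.62/0.7532) = 0.439.
Trapped volume = 504.36 × 0.439 = 221.41 mL.

221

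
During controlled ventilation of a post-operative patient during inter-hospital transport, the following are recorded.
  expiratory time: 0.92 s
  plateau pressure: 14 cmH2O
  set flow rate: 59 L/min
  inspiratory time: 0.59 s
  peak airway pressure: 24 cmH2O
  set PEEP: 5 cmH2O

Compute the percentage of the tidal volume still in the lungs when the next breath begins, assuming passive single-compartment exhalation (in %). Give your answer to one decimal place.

24.6

Flow: 59 L/min ÷ 60 = 0.9833 L/s.
Vt = flow × Ti = 0.9833 L/s × 0.59 s × 1000 mL/L = 580.15 mL.
R = (PIP − Pplat)/V̇ = (24 − 14) / 0.9833 = 10.0/0.9833 = 10.17 cmH2O·s/L.
C = Vt/(Pplat − PEEP) = 580.15 / (14 − 5) = 580.15/9.0 = 64.461 mL/cmH2O.
τ = R × C = 10.17 × 0.06446 L/cmH2O = 0.6556 s.
Fraction remaining at end-expiration = e^(−Te/τ) = e^(−0.92/0.6556) = 0.2458 → 24.58%.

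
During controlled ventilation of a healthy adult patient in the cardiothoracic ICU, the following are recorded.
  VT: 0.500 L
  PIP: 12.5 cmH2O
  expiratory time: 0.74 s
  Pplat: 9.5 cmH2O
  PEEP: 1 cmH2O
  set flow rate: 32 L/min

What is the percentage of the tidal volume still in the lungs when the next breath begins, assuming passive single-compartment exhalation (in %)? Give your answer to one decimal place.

10.7

Flow: 32 L/min ÷ 60 = 0.5333 L/s.
R = (PIP − Pplat)/V̇ = (12.5 − 9.5) / 0.5333 = 3.0/0.5333 = 5.625 cmH2O·s/L.
C = Vt/(Pplat − PEEP) = 500.0 / (9.5 − 1) = 500.0/8.5 = 58.824 mL/cmH2O.
τ = R × C = 5.625 × 0.05882 L/cmH2O = 0.3309 s.
Fraction remaining at end-expiration = e^(−Te/τ) = e^(−0.74/0.3309) = 0.1069 → 10.69%.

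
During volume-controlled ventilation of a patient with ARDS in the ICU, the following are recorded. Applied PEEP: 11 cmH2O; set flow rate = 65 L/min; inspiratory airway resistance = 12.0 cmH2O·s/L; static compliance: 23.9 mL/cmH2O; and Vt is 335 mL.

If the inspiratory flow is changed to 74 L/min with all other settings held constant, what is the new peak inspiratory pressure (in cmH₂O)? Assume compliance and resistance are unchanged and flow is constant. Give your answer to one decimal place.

Flow: 65 L/min ÷ 60 = 1.0833 L/s.
New flow: 74 L/min ÷ 60 = 1.2333 L/s.
PIP = Vt/C + R·V̇ + PEEP (constant-flow equation of motion).
Only the resistive term changes: ΔPIP = R × ΔV̇ = 12.0 × (1.2333 − 1.0833) = 12.0 × 0.15 = 1.8 cmH2O.
Original PIP = 335/23.9 + 12.0×1.0833 + 11 = 38.016 cmH2O; new PIP = 38.016 + (1.8) = 39.816 cmH2O.

39.8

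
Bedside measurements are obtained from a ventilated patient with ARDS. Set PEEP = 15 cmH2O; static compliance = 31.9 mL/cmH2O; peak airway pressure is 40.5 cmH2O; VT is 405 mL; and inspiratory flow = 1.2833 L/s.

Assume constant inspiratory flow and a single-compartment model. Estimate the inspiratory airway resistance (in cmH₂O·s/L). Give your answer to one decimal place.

10.0

Equation of motion (constant flow): PIP = Vt/C + R·V̇ + PEEP.
R·V̇ = PIP − Vt/C − PEEP = 40.5 − 405/31.9 − 15 = 40.5 − 12.696 − 15 = 12.804 cmH2O.
R = 12.804 / 1.2833 = 9.977 cmH2O·s/L.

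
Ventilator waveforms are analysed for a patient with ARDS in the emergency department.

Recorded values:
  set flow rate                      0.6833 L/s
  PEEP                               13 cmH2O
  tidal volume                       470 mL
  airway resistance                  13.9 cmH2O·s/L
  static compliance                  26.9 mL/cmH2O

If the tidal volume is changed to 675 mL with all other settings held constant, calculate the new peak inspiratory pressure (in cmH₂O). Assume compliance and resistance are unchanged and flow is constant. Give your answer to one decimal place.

47.6

PIP = Vt/C + R·V̇ + PEEP (constant-flow equation of motion).
Only the elastic term changes: ΔPIP = ΔVt / C = (675 − 470) / 26.9 = 7.621 cmH2O.
Original PIP = 470/26.9 + 13.9×0.6833 + 13 = 39.97 cmH2O; new PIP = 39.97 + (7.621) = 47.591 cmH2O.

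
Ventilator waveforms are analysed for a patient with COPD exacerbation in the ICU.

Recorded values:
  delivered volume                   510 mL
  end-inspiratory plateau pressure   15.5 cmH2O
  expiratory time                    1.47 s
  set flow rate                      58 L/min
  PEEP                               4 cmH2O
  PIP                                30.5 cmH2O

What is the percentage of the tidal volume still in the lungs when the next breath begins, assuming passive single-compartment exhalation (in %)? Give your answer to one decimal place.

Flow: 58 L/min ÷ 60 = 0.9667 L/s.
R = (PIP − Pplat)/V̇ = (30.5 − 15.5) / 0.9667 = 15.0/0.9667 = 15.517 cmH2O·s/L.
C = Vt/(Pplat − PEEP) = 510.0 / (15.5 − 4) = 510.0/11.5 = 44.348 mL/cmH2O.
τ = R × C = 15.517 × 0.04435 L/cmH2O = 0.6882 s.
Fraction remaining at end-expiration = e^(−Te/τ) = e^(−1.47/0.6882) = 0.1181 → 11.81%.

11.8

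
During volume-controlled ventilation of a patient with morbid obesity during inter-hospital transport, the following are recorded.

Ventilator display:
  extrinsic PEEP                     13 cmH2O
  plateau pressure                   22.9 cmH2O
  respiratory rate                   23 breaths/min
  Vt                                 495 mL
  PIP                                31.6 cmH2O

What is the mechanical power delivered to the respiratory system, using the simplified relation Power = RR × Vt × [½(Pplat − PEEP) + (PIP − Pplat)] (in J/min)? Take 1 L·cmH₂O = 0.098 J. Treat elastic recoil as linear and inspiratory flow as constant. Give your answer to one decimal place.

15.2

Per-breath work = Vt × [½(Pplat−PEEP) + (PIP−Pplat)] = 0.495 × [0.5×9.9 + 8.7] = 0.495 × 13.65 = 6.757 L·cmH2O.
Power = 23 × 6.757 = 155.41 L·cmH2O/min.
× 0.098 J/(L·cmH2O) → 15.23 J/min.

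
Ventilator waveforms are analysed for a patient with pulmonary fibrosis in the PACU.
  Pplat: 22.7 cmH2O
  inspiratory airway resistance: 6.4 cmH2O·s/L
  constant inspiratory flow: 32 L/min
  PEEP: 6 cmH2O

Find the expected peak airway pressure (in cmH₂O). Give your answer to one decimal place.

26.1

Flow: 32 L/min ÷ 60 = 0.5333 L/s.
PIP = Pplat + Raw × flow = 22.7 + 6.4 × 0.5333 = 22.7 + 3.413 = 26.113 cmH2O.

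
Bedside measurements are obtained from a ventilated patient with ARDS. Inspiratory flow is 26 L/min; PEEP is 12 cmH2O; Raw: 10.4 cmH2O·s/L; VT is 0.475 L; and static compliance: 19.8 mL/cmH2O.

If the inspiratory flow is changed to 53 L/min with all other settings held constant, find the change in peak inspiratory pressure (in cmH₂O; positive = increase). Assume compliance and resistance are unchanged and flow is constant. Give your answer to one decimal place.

4.7

Flow: 26 L/min ÷ 60 = 0.4333 L/s.
New flow: 53 L/min ÷ 60 = 0.8833 L/s.
PIP = Vt/C + R·V̇ + PEEP (constant-flow equation of motion).
Only the resistive term changes: ΔPIP = R × ΔV̇ = 10.4 × (0.8833 − 0.4333) = 10.4 × 0.45 = 4.68 cmH2O.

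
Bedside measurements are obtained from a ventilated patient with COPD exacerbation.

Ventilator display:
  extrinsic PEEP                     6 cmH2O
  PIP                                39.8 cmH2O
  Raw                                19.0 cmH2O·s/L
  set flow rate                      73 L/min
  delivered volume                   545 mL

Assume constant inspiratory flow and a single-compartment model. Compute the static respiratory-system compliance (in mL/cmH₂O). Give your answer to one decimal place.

51.0

Flow: 73 L/min ÷ 60 = 1.2167 L/s.
Equation of motion (constant flow): PIP = Vt/C + R·V̇ + PEEP.
Vt/C = PIP − R·V̇ − PEEP = 39.8 − 19.0×1.2167 − 6 = 39.8 − 23.117 − 6 = 10.683 cmH2O.
C = Vt / 10.683 = 545 / 10.683 = 51.016 mL/cmH2O.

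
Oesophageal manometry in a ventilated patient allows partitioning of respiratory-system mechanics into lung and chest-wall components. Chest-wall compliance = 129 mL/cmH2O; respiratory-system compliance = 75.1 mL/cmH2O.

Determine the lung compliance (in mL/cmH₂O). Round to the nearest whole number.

180

1/CL = 1/Crs − 1/Ccw.
1/CL = 1/75.1 − 1/129 = 0.005564.
CL = 179.73 mL/cmH2O.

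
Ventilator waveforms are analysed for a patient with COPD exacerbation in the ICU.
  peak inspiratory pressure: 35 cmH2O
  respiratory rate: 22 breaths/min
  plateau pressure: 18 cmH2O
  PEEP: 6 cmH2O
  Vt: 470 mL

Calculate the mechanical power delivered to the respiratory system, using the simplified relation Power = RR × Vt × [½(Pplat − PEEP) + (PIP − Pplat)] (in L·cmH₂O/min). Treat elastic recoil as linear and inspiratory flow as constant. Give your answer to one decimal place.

Per-breath work = Vt × [½(Pplat−PEEP) + (PIP−Pplat)] = 0.470 × [0.5×12.0 + 17.0] = 0.470 × 23.0 = 10.81 L·cmH2O.
Power = 22 × 10.81 = 237.82 L·cmH2O/min.

237.8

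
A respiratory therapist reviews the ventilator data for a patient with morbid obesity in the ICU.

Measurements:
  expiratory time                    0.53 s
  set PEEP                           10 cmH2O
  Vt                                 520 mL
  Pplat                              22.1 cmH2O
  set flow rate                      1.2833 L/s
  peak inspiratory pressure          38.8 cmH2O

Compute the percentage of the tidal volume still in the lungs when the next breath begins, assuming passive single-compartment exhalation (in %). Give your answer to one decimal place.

R = (PIP − Pplat)/V̇ = (38.8 − 22.1) / 1.2833 = 16.7/1.2833 = 13.013 cmH2O·s/L.
C = Vt/(Pplat − PEEP) = 520.0 / (22.1 − 10) = 520.0/12.1 = 42.975 mL/cmH2O.
τ = R × C = 13.013 × 0.04298 L/cmH2O = 0.5593 s.
Fraction remaining at end-expiration = e^(−Te/τ) = e^(−0.53/0.5593) = 0.3877 → 38.77%.

38.8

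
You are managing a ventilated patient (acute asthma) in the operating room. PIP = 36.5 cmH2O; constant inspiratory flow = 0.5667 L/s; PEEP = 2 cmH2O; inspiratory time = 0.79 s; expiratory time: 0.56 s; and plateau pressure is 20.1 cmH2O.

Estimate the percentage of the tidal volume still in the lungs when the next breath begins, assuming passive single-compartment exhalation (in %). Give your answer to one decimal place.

45.7

Vt = flow × Ti = 0.5667 L/s × 0.79 s × 1000 mL/L = 447.69 mL.
R = (PIP − Pplat)/V̇ = (36.5 − 20.1) / 0.5667 = 16.4/0.5667 = 28.939 cmH2O·s/L.
C = Vt/(Pplat − PEEP) = 447.69 / (20.1 − 2) = 447.69/18.1 = 24.734 mL/cmH2O.
τ = R × C = 28.939 × 0.02473 L/cmH2O = 0.7157 s.
Fraction remaining at end-expiration = e^(−Te/τ) = e^(−0.56/0.7157) = 0.4573 → 45.73%.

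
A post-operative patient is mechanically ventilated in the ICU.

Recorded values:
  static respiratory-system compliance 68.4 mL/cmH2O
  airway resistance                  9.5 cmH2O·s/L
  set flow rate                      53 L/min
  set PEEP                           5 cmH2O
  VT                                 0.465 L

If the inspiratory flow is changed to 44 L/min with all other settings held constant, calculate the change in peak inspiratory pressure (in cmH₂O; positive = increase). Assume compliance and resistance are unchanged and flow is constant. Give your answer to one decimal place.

-1.4

Flow: 53 L/min ÷ 60 = 0.8833 L/s.
New flow: 44 L/min ÷ 60 = 0.7333 L/s.
PIP = Vt/C + R·V̇ + PEEP (constant-flow equation of motion).
Only the resistive term changes: ΔPIP = R × ΔV̇ = 9.5 × (0.7333 − 0.8833) = 9.5 × -0.15 = -1.425 cmH2O.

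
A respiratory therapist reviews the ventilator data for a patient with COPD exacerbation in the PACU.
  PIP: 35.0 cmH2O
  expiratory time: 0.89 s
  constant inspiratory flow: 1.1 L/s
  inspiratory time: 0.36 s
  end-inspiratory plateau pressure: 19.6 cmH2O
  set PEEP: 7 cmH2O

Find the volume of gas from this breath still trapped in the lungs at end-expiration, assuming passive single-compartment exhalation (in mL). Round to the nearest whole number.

52

Vt = flow × Ti = 1.1 L/s × 0.36 s × 1000 mL/L = 396.0 mL.
R = (PIP − Pplat)/V̇ = (35.0 − 19.6) / 1.1 = 15.4/1.1 = 14.0 cmH2O·s/L.
C = Vt/(Pplat − PEEP) = 396.0 / (19.6 − 7) = 396.0/12.6 = 31.429 mL/cmH2O.
τ = R × C = 14.0 × 0.03143 L/cmH2O = 0.44 s.
Fraction remaining = e^(−Te/τ) = e^(−0.89/0.44) = 0.1323.
Trapped volume = 396.0 × 0.1323 = 52.391 mL.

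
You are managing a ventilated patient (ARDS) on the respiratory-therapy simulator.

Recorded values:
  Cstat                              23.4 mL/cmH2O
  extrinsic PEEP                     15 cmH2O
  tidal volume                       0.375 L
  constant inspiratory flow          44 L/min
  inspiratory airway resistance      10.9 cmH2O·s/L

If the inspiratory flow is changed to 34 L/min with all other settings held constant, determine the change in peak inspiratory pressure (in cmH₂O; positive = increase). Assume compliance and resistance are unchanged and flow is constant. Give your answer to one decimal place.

Flow: 44 L/min ÷ 60 = 0.7333 L/s.
New flow: 34 L/min ÷ 60 = 0.5667 L/s.
PIP = Vt/C + R·V̇ + PEEP (constant-flow equation of motion).
Only the resistive term changes: ΔPIP = R × ΔV̇ = 10.9 × (0.5667 − 0.7333) = 10.9 × -0.1666 = -1.816 cmH2O.

-1.8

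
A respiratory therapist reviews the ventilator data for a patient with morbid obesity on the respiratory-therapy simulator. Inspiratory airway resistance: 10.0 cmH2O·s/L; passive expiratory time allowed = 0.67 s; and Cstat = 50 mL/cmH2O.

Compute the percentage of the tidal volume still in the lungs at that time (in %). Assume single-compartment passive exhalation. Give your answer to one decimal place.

τ = R × C = 10.0 × 50 mL/cmH2O = 10.0 × 0.050 L/cmH2O = 0.5 s.
Passive exhalation: V(t)/V₀ = e^(−t/τ) = e^(−0.67/0.5) = 0.2618.
Fraction remaining = 0.2618 → 26.18%.

26.2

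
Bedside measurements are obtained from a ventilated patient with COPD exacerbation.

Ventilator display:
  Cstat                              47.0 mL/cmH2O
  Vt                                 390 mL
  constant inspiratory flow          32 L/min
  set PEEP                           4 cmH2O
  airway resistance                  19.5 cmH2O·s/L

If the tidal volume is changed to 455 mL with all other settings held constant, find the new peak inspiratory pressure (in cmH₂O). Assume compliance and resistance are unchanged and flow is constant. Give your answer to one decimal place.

Flow: 32 L/min ÷ 60 = 0.5333 L/s.
PIP = Vt/C + R·V̇ + PEEP (constant-flow equation of motion).
Only the elastic term changes: ΔPIP = ΔVt / C = (455 − 390) / 47.0 = 1.383 cmH2O.
Original PIP = 390/47.0 + 19.5×0.5333 + 4 = 22.697 cmH2O; new PIP = 22.697 + (1.383) = 24.08 cmH2O.

24.1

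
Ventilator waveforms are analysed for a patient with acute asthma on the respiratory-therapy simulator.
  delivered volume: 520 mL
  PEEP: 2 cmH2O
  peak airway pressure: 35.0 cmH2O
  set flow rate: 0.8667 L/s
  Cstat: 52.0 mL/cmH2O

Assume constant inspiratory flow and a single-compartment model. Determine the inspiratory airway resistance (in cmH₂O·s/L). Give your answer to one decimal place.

26.5

Equation of motion (constant flow): PIP = Vt/C + R·V̇ + PEEP.
R·V̇ = PIP − Vt/C − PEEP = 35.0 − 520/52.0 − 2 = 35.0 − 10.0 − 2 = 23.0 cmH2O.
R = 23.0 / 0.8667 = 26.537 cmH2O·s/L.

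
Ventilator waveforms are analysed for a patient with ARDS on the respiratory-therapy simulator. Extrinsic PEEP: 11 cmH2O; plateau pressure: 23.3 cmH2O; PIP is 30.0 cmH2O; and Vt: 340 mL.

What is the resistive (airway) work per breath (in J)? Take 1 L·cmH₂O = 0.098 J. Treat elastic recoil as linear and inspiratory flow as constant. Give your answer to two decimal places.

With constant inspiratory flow the resistive pressure is constant at PIP − Pplat = 30.0 − 23.3 = 6.7 cmH2O, so resistive work = 6.7 × 0.340 = 2.278 L·cmH2O.
× 0.098 J/(L·cmH2O) → 0.2232 J.

0.22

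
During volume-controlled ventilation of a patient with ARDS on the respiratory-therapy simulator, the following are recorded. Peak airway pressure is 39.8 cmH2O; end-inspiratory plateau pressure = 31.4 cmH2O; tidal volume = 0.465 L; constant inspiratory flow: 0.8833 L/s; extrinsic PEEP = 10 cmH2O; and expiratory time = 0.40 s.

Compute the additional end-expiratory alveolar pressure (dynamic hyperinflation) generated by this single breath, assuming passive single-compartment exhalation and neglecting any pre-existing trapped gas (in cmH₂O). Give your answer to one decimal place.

R = (PIP − Pplat)/V̇ = (39.8 − 31.4) / 0.8833 = 8.4/0.8833 = 9.51 cmH2O·s/L.
C = Vt/(Pplat − PEEP) = 465.0 / (31.4 − 10) = 465.0/21.4 = 21.729 mL/cmH2O.
τ = R × C = 9.51 × 0.02173 L/cmH2O = 0.2067 s.
Fraction remaining = e^(−Te/τ) = e^(−0.40/0.2067) = 0.1444; trapped volume = 465.0 × 0.1444 = 67.146 mL.
Additional alveolar pressure from trapping ≈ V_trapped / C = 67.146 / 21.729 = 3.09 cmH2O.

3.1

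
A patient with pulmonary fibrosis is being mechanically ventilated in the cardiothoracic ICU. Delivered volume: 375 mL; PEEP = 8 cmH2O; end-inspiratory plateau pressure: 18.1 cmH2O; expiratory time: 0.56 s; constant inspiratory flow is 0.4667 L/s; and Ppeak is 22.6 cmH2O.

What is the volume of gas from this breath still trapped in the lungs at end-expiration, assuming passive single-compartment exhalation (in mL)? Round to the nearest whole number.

R = (PIP − Pplat)/V̇ = (22.6 − 18.1) / 0.4667 = 4.5/0.4667 = 9.642 cmH2O·s/L.
C = Vt/(Pplat − PEEP) = 375.0 / (18.1 − 8) = 375.0/10.1 = 37.129 mL/cmH2O.
τ = R × C = 9.642 × 0.03713 L/cmH2O = 0.358 s.
Fraction remaining = e^(−Te/τ) = e^(−0.56/0.358) = 0.2092.
Trapped volume = 375.0 × 0.2092 = 78.45 mL.

78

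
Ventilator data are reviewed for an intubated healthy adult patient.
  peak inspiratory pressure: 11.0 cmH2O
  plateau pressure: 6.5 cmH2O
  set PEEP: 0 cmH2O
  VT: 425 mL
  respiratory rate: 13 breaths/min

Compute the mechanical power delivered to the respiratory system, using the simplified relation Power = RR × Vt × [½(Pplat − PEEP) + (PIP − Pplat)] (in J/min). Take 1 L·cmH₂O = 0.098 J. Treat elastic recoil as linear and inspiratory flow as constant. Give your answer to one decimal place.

4.2

Per-breath work = Vt × [½(Pplat−PEEP) + (PIP−Pplat)] = 0.425 × [0.5×6.5 + 4.5] = 0.425 × 7.75 = 3.294 L·cmH2O.
Power = 13 × 3.294 = 42.822 L·cmH2O/min.
× 0.098 J/(L·cmH2O) → 4.197 J/min.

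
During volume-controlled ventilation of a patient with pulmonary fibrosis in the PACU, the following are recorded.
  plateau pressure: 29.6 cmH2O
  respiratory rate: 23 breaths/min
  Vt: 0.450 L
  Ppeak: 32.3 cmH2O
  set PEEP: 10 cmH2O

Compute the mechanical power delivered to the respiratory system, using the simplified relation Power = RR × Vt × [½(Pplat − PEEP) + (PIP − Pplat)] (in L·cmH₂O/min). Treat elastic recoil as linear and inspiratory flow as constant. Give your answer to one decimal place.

129.4

Per-breath work = Vt × [½(Pplat−PEEP) + (PIP−Pplat)] = 0.450 × [0.5×19.6 + 2.7] = 0.450 × 12.5 = 5.625 L·cmH2O.
Power = 23 × 5.625 = 129.38 L·cmH2O/min.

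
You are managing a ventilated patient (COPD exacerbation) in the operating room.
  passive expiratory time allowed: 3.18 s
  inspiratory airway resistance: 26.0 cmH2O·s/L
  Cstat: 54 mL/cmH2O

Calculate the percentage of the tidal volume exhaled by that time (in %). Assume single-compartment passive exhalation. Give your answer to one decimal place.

τ = R × C = 26.0 × 54 mL/cmH2O = 26.0 × 0.054 L/cmH2O = 1.404 s.
Passive exhalation: V(t)/V₀ = e^(−t/τ) = e^(−3.18/1.404) = 0.1038.
Fraction exhaled = 1 − 0.1038 = 0.8962 → 89.62%.

89.6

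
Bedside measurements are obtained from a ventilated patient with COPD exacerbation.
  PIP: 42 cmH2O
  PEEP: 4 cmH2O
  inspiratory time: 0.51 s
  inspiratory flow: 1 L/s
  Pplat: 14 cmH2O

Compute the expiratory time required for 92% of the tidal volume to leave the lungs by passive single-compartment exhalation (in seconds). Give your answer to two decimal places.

Vt = flow × Ti = 1 L/s × 0.51 s × 1000 mL/L = 510.0 mL.
R = (PIP − Pplat)/V̇ = (42 − 14) / 1 = 28.0/1 = 28.0 cmH2O·s/L.
C = Vt/(Pplat − PEEP) = 510.0 / (14 − 4) = 510.0/10.0 = 51.0 mL/cmH2O.
τ = R × C = 28.0 × 0.051 L/cmH2O = 1.428 s.
t = −τ·ln(1 − 0.92) = −1.428·ln(0.08) = 3.607 s.

3.61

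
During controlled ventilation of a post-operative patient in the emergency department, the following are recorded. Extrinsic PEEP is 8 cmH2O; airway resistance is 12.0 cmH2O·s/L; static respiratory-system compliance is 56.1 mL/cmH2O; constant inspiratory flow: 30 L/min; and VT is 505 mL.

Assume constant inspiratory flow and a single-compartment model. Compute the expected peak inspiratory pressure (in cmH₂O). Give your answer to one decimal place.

Flow: 30 L/min ÷ 60 = 0.5 L/s.
Equation of motion (constant flow): PIP = Vt/C + R·V̇ + PEEP.
PIP = 505/56.1 + 12.0×0.5 + 8 = 9.002 + 6.0 + 8 = 23.002 cmH2O.

23.0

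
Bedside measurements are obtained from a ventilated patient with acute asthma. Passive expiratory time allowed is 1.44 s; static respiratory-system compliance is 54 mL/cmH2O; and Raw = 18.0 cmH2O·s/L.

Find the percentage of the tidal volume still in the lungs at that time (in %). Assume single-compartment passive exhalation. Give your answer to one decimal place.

22.7

τ = R × C = 18.0 × 54 mL/cmH2O = 18.0 × 0.054 L/cmH2O = 0.972 s.
Passive exhalation: V(t)/V₀ = e^(−t/τ) = e^(−1.44/0.972) = 0.2273.
Fraction remaining = 0.2273 → 22.73%.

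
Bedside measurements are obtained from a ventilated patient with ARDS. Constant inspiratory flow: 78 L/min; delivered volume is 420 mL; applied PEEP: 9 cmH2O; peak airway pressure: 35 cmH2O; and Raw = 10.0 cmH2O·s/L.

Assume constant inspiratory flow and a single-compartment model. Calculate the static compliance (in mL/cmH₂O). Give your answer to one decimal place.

32.3

Flow: 78 L/min ÷ 60 = 1.3 L/s.
Equation of motion (constant flow): PIP = Vt/C + R·V̇ + PEEP.
Vt/C = PIP − R·V̇ − PEEP = 35 − 10.0×1.3 − 9 = 35 − 13.0 − 9 = 13.0 cmH2O.
C = Vt / 13.0 = 420 / 13.0 = 32.308 mL/cmH2O.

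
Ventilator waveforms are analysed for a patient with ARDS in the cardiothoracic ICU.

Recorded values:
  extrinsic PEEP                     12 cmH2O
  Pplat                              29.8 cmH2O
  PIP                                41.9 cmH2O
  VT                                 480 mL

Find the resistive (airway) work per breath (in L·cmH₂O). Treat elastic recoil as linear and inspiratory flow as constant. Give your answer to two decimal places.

With constant inspiratory flow the resistive pressure is constant at PIP − Pplat = 41.9 − 29.8 = 12.1 cmH2O, so resistive work = 12.1 × 0.480 = 5.808 L·cmH2O.

5.81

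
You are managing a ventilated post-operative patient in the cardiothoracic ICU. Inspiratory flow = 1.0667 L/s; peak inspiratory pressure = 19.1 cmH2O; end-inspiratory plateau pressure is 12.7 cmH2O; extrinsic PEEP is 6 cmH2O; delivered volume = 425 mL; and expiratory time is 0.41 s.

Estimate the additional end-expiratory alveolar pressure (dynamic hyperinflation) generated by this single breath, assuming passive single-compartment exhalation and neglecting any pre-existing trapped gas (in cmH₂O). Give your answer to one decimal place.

2.3

R = (PIP − Pplat)/V̇ = (19.1 − 12.7) / 1.0667 = 6.4/1.0667 = 6.0 cmH2O·s/L.
C = Vt/(Pplat − PEEP) = 425.0 / (12.7 − 6) = 425.0/6.7 = 63.433 mL/cmH2O.
τ = R × C = 6.0 × 0.06343 L/cmH2O = 0.3806 s.
Fraction remaining = e^(−Te/τ) = e^(−0.41/0.3806) = 0.3405; trapped volume = 425.0 × 0.3405 = 144.71 mL.
Additional alveolar pressure from trapping ≈ V_trapped / C = 144.71 / 63.433 = 2.281 cmH2O.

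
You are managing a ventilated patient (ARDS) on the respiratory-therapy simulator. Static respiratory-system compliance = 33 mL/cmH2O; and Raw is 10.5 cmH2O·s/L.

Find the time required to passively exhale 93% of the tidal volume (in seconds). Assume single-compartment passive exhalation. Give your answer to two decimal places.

0.92

τ = R × C = 10.5 × 33 mL/cmH2O = 10.5 × 0.033 L/cmH2O = 0.3465 s.
Exhaled fraction f = 1 − e^(−t/τ) → t = −τ·ln(1 − f) = −0.3465·ln(0.07) = 0.9214 s.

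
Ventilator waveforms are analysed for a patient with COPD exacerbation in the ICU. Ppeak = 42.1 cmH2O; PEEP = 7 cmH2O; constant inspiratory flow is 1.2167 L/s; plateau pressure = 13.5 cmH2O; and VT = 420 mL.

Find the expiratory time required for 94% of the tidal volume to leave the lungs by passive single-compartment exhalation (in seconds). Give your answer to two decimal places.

R = (PIP − Pplat)/V̇ = (42.1 − 13.5) / 1.2167 = 28.6/1.2167 = 23.506 cmH2O·s/L.
C = Vt/(Pplat − PEEP) = 420.0 / (13.5 − 7) = 420.0/6.5 = 64.615 mL/cmH2O.
τ = R × C = 23.506 × 0.06462 L/cmH2O = 1.519 s.
t = −τ·ln(1 − 0.94) = −1.519·ln(0.06) = 4.274 s.

4.27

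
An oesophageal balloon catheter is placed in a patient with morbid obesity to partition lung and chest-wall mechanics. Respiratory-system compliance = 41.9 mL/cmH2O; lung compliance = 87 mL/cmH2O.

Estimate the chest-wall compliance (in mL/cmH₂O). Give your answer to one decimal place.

1/Ccw = 1/Crs − 1/CL.
1/Ccw = 1/41.9 − 1/87 = 0.01237.
Ccw = 80.841 mL/cmH2O.

80.8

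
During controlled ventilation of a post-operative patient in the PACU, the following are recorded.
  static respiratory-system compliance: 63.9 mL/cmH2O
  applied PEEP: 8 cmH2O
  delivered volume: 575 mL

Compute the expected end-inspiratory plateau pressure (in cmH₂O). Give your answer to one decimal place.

17.0

Pplat = PEEP + Vt / Cstat = 8 + 575 / 63.9 = 8 + 8.998 = 16.998 cmH2O.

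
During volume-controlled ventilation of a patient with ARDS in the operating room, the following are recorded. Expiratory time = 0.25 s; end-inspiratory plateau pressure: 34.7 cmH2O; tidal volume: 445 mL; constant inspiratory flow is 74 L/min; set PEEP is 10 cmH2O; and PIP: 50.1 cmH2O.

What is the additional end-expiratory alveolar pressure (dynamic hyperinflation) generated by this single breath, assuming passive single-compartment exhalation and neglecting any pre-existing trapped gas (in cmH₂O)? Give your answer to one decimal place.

8.1

Flow: 74 L/min ÷ 60 = 1.2333 L/s.
R = (PIP − Pplat)/V̇ = (50.1 − 34.7) / 1.2333 = 15.4/1.2333 = 12.487 cmH2O·s/L.
C = Vt/(Pplat − PEEP) = 445.0 / (34.7 − 10) = 445.0/24.7 = 18.016 mL/cmH2O.
τ = R × C = 12.487 × 0.01802 L/cmH2O = 0.225 s.
Fraction remaining = e^(−Te/τ) = e^(−0.25/0.225) = 0.3292; trapped volume = 445.0 × 0.3292 = 146.49 mL.
Additional alveolar pressure from trapping ≈ V_trapped / C = 146.49 / 18.016 = 8.131 cmH2O.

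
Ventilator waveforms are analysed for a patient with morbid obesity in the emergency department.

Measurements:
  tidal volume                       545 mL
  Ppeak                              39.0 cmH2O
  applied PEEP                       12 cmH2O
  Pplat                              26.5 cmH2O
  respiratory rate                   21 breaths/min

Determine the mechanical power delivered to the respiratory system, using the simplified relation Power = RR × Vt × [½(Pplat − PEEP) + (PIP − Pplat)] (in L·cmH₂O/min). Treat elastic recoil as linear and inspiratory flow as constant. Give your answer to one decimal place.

Per-breath work = Vt × [½(Pplat−PEEP) + (PIP−Pplat)] = 0.545 × [0.5×14.5 + 12.5] = 0.545 × 19.75 = 10.764 L·cmH2O.
Power = 21 × 10.764 = 226.04 L·cmH2O/min.

226.0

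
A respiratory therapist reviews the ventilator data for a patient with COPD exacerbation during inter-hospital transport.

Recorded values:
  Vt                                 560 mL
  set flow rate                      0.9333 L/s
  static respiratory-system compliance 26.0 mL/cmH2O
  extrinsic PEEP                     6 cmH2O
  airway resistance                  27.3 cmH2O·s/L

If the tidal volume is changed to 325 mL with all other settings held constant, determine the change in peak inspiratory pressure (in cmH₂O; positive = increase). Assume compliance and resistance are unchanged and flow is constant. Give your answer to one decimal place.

PIP = Vt/C + R·V̇ + PEEP (constant-flow equation of motion).
Only the elastic term changes: ΔPIP = ΔVt / C = (325 − 560) / 26.0 = -9.038 cmH2O.

-9.0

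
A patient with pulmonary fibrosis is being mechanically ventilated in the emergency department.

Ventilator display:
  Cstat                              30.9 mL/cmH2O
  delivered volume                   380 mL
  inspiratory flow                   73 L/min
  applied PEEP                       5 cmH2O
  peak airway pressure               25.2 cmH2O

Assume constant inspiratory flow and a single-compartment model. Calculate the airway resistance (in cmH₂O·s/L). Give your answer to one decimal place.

Flow: 73 L/min ÷ 60 = 1.2167 L/s.
Equation of motion (constant flow): PIP = Vt/C + R·V̇ + PEEP.
R·V̇ = PIP − Vt/C − PEEP = 25.2 − 380/30.9 − 5 = 25.2 − 12.298 − 5 = 7.902 cmH2O.
R = 7.902 / 1.2167 = 6.495 cmH2O·s/L.

6.5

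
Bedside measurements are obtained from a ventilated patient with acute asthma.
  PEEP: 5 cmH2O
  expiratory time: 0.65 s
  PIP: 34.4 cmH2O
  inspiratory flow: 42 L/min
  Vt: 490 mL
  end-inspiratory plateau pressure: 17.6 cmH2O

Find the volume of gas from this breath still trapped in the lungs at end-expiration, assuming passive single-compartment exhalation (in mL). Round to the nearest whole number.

244

Flow: 42 L/min ÷ 60 = 0.7 L/s.
R = (PIP − Pplat)/V̇ = (34.4 − 17.6) / 0.7 = 16.8/0.7 = 24.0 cmH2O·s/L.
C = Vt/(Pplat − PEEP) = 490.0 / (17.6 − 5) = 490.0/12.6 = 38.889 mL/cmH2O.
τ = R × C = 24.0 × 0.03889 L/cmH2O = 0.9334 s.
Fraction remaining = e^(−Te/τ) = e^(−0.65/0.9334) = 0.4984.
Trapped volume = 490.0 × 0.4984 = 244.22 mL.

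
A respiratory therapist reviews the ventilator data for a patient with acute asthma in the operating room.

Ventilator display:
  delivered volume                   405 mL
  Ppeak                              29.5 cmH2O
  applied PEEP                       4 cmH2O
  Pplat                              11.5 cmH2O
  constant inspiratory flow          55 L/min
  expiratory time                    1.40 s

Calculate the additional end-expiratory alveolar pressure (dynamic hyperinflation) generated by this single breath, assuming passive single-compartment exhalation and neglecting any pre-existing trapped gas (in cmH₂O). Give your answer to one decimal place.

Flow: 55 L/min ÷ 60 = 0.9167 L/s.
R = (PIP − Pplat)/V̇ = (29.5 − 11.5) / 0.9167 = 18.0/0.9167 = 19.636 cmH2O·s/L.
C = Vt/(Pplat − PEEP) = 405.0 / (11.5 − 4) = 405.0/7.5 = 54.0 mL/cmH2O.
τ = R × C = 19.636 × 0.054 L/cmH2O = 1.06 s.
Fraction remaining = e^(−Te/τ) = e^(−1.40/1.06) = 0.2669; trapped volume = 405.0 × 0.2669 = 108.09 mL.
Additional alveolar pressure from trapping ≈ V_trapped / C = 108.09 / 54.0 = 2.002 cmH2O.

2.0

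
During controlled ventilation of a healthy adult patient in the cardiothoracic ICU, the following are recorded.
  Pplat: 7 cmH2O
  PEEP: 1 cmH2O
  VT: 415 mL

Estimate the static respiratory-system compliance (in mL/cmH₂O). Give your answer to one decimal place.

69.2

Cstat = Vt / (Pplat − PEEP) = 415 / (7 − 1) = 415 / 6.0 = 69.167 mL/cmH2O.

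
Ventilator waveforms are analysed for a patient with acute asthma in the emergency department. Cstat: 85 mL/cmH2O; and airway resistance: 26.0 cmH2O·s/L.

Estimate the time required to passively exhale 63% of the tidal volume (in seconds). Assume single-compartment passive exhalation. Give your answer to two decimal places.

τ = R × C = 26.0 × 85 mL/cmH2O = 26.0 × 0.085 L/cmH2O = 2.21 s.
Exhaled fraction f = 1 − e^(−t/τ) → t = −τ·ln(1 − f) = −2.21·ln(0.37) = 2.197 s.

2.20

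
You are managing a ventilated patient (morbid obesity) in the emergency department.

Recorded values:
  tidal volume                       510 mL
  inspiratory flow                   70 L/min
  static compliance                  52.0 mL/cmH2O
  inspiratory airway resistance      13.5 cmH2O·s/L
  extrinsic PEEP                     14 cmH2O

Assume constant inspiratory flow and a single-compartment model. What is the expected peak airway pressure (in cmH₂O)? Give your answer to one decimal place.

39.6

Flow: 70 L/min ÷ 60 = 1.1667 L/s.
Equation of motion (constant flow): PIP = Vt/C + R·V̇ + PEEP.
PIP = 510/52.0 + 13.5×1.1667 + 14 = 9.808 + 15.75 + 14 = 39.558 cmH2O.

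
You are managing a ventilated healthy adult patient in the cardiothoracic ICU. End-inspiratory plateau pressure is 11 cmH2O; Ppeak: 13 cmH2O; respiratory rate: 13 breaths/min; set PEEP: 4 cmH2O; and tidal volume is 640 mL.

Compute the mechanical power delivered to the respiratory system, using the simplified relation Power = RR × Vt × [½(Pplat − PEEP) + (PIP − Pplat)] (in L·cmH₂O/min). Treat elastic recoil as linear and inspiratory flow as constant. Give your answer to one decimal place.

45.8

Per-breath work = Vt × [½(Pplat−PEEP) + (PIP−Pplat)] = 0.640 × [0.5×7.0 + 2.0] = 0.640 × 5.5 = 3.52 L·cmH2O.
Power = 13 × 3.52 = 45.76 L·cmH2O/min.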